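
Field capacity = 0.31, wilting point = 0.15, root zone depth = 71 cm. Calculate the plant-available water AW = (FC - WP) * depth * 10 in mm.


Step 1: Available water = (FC - WP) * depth * 10
Step 2: AW = (0.31 - 0.15) * 71 * 10
Step 3: AW = 0.16 * 71 * 10
Step 4: AW = 113.6 mm

113.6


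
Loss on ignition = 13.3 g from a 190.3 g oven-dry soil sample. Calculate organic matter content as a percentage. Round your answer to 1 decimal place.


Step 1: OM% = 100 * LOI / sample mass
Step 2: OM = 100 * 13.3 / 190.3
Step 3: OM = 7.0%

7.0


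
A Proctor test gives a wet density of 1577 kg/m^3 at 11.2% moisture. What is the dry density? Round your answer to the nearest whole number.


Step 1: Dry density = wet density / (1 + w/100)
Step 2: Dry density = 1577 / (1 + 11.2/100)
Step 3: Dry density = 1577 / 1.112
Step 4: Dry density = 1418 kg/m^3

1418


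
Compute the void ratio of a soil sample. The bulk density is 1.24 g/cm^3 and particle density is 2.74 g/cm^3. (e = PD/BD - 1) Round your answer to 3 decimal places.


Step 1: e = PD / BD - 1
Step 2: e = 2.74 / 1.24 - 1
Step 3: e = 2.20968 - 1
Step 4: e = 1.21

1.21


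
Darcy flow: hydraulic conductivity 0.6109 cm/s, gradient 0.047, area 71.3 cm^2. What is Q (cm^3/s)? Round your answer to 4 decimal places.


Step 1: Apply Darcy's law: Q = K * i * A
Step 2: Q = 0.6109 * 0.047 * 71.3
Step 3: Q = 2.0472 cm^3/s

2.0472


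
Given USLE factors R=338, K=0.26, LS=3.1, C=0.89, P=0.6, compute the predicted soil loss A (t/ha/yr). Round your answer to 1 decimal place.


Step 1: A = R * K * LS * C * P
Step 2: R * K = 338 * 0.26 = 87.88
Step 3: (R*K) * LS = 87.88 * 3.1 = 272.428
Step 4: * C * P = 272.428 * 0.89 * 0.6 = 145.5
Step 5: A = 145.5 t/(ha*yr)

145.5


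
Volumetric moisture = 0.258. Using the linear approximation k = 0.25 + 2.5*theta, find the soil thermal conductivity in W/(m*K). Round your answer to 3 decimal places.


Step 1: k = 0.25 + 2.5 * theta
Step 2: k = 0.25 + 2.5 * 0.258
Step 3: k = 0.25 + 0.645
Step 4: k = 0.895 W/(m*K)

0.895


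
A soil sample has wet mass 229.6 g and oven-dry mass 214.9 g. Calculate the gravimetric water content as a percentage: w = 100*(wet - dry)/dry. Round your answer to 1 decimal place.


Step 1: Water mass = wet - dry = 229.6 - 214.9 = 14.7 g
Step 2: w = 100 * water mass / dry mass
Step 3: w = 100 * 14.7 / 214.9 = 6.8%

6.8


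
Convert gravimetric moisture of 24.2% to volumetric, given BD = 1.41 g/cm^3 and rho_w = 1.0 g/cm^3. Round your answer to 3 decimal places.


Step 1: theta = (w / 100) * BD / rho_w
Step 2: theta = (24.2 / 100) * 1.41 / 1.0
Step 3: theta = 0.242 * 1.41
Step 4: theta = 0.341

0.341


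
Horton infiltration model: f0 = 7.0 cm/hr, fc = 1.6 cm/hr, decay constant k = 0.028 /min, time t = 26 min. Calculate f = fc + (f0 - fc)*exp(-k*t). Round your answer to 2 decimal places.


Step 1: f = fc + (f0 - fc) * exp(-k * t)
Step 2: exp(-0.028 * 26) = 0.482874
Step 3: f = 1.6 + (7.0 - 1.6) * 0.482874
Step 4: f = 1.6 + 5.4 * 0.482874
Step 5: f = 4.21 cm/hr

4.21


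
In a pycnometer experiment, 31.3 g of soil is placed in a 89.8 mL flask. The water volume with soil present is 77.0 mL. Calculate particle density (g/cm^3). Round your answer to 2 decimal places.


Step 1: Volume of solids = flask volume - water volume with soil
Step 2: V_solids = 89.8 - 77.0 = 12.8 mL
Step 3: Particle density = mass / V_solids = 31.3 / 12.8 = 2.45 g/cm^3

2.45


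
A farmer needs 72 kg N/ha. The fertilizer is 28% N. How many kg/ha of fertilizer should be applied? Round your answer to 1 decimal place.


Step 1: Fertilizer rate = target N / (N content / 100)
Step 2: Rate = 72 / (28 / 100)
Step 3: Rate = 72 / 0.28
Step 4: Rate = 257.1 kg/ha

257.1


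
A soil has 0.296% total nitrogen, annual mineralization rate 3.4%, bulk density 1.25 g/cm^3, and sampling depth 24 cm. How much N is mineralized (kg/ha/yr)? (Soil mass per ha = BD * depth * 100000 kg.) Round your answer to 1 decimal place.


Step 1: Soil mass per ha = BD * depth * 100000 = 1.25 * 24 * 100000 = 3000000 kg
Step 2: Total N pool = soil mass * N%/100 = 3000000 * 0.296/100 = 8880.0 kg/ha
Step 3: N mineralized = N pool * rate%/100 = 8880.0 * 3.4/100 = 301.9 kg/ha/yr

301.9


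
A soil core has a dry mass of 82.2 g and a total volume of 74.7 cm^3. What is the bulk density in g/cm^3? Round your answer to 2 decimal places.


Step 1: Identify the formula: BD = dry mass / volume
Step 2: Substitute values: BD = 82.2 / 74.7
Step 3: BD = 1.1 g/cm^3

1.1


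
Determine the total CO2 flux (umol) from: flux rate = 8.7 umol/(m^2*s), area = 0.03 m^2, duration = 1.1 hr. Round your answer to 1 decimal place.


Step 1: Convert time to seconds: 1.1 hr * 3600 = 3960.0 s
Step 2: Total = flux * area * time_s
Step 3: Total = 8.7 * 0.03 * 3960.0
Step 4: Total = 1033.6 umol

1033.6


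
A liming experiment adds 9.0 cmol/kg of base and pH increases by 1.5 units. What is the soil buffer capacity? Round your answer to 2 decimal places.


Step 1: BC = change in base / change in pH
Step 2: BC = 9.0 / 1.5
Step 3: BC = 6.0 cmol/(kg*pH unit)

6.0


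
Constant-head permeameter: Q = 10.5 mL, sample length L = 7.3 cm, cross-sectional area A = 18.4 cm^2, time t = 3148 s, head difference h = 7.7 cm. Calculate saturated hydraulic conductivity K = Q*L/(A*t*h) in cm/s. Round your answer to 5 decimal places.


Step 1: K = Q * L / (A * t * h)
Step 2: Numerator = 10.5 * 7.3 = 76.65
Step 3: Denominator = 18.4 * 3148 * 7.7 = 446008.64
Step 4: K = 76.65 / 446008.64 = 0.00017 cm/s

0.00017


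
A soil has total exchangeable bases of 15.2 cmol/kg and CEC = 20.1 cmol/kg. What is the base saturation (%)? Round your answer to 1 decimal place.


Step 1: BS = 100 * (sum of bases) / CEC
Step 2: BS = 100 * 15.2 / 20.1
Step 3: BS = 75.6%

75.6


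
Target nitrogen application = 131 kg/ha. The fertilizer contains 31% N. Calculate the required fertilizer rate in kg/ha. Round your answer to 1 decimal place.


Step 1: Fertilizer rate = target N / (N content / 100)
Step 2: Rate = 131 / (31 / 100)
Step 3: Rate = 131 / 0.31
Step 4: Rate = 422.6 kg/ha

422.6


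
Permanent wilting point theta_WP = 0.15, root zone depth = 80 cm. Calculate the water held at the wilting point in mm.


Step 1: Water (mm) = theta_WP * depth * 10
Step 2: Water = 0.15 * 80 * 10
Step 3: Water = 120.0 mm

120.0


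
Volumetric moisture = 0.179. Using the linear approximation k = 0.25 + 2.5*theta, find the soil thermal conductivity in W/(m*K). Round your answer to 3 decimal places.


Step 1: k = 0.25 + 2.5 * theta
Step 2: k = 0.25 + 2.5 * 0.179
Step 3: k = 0.25 + 0.448
Step 4: k = 0.698 W/(m*K)

0.698


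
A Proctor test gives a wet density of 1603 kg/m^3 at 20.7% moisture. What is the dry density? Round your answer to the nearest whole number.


Step 1: Dry density = wet density / (1 + w/100)
Step 2: Dry density = 1603 / (1 + 20.7/100)
Step 3: Dry density = 1603 / 1.207
Step 4: Dry density = 1328 kg/m^3

1328


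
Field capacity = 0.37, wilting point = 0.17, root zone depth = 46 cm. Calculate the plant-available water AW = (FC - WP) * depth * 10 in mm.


Step 1: Available water = (FC - WP) * depth * 10
Step 2: AW = (0.37 - 0.17) * 46 * 10
Step 3: AW = 0.2 * 46 * 10
Step 4: AW = 92.0 mm

92.0


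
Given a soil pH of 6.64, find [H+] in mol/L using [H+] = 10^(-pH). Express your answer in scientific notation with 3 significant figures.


Step 1: [H+] = 10^(-pH)
Step 2: [H+] = 10^(-6.64)
Step 3: [H+] = 2.29e-07 mol/L

2.29e-07


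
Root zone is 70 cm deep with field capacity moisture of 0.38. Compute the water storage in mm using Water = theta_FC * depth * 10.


Step 1: Water (mm) = theta_FC * depth (cm) * 10
Step 2: Water = 0.38 * 70 * 10
Step 3: Water = 266.0 mm

266.0


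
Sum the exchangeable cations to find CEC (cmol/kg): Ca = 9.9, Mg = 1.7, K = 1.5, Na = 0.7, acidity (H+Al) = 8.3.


Step 1: CEC = Ca + Mg + K + Na + (H+Al)
Step 2: CEC = 9.9 + 1.7 + 1.5 + 0.7 + 8.3
Step 3: CEC = 22.1 cmol/kg

22.1


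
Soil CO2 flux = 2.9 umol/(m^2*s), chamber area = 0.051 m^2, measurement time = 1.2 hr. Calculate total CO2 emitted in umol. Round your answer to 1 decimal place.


Step 1: Convert time to seconds: 1.2 hr * 3600 = 4320.0 s
Step 2: Total = flux * area * time_s
Step 3: Total = 2.9 * 0.051 * 4320.0
Step 4: Total = 638.9 umol

638.9


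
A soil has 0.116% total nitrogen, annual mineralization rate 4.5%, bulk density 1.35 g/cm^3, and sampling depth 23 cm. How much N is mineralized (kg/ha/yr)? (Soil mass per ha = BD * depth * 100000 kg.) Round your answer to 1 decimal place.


Step 1: Soil mass per ha = BD * depth * 100000 = 1.35 * 23 * 100000 = 3105000 kg
Step 2: Total N pool = soil mass * N%/100 = 3105000 * 0.116/100 = 3601.8 kg/ha
Step 3: N mineralized = N pool * rate%/100 = 3601.8 * 4.5/100 = 162.1 kg/ha/yr

162.1


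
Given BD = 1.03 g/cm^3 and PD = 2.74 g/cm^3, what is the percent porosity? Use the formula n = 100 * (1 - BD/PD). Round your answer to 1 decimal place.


Step 1: Formula: n = 100 * (1 - BD / PD)
Step 2: n = 100 * (1 - 1.03 / 2.74)
Step 3: n = 100 * (1 - 0.37591)
Step 4: n = 62.4%

62.4


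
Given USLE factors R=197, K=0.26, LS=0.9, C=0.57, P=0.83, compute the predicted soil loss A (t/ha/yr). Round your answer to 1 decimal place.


Step 1: A = R * K * LS * C * P
Step 2: R * K = 197 * 0.26 = 51.22
Step 3: (R*K) * LS = 51.22 * 0.9 = 46.098
Step 4: * C * P = 46.098 * 0.57 * 0.83 = 21.8
Step 5: A = 21.8 t/(ha*yr)

21.8


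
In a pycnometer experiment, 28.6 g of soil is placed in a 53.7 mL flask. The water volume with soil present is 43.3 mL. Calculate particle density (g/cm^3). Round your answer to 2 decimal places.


Step 1: Volume of solids = flask volume - water volume with soil
Step 2: V_solids = 53.7 - 43.3 = 10.4 mL
Step 3: Particle density = mass / V_solids = 28.6 / 10.4 = 2.75 g/cm^3

2.75


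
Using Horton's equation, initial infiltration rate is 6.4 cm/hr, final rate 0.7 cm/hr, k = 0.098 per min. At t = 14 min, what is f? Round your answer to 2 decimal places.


Step 1: f = fc + (f0 - fc) * exp(-k * t)
Step 2: exp(-0.098 * 14) = 0.253599
Step 3: f = 0.7 + (6.4 - 0.7) * 0.253599
Step 4: f = 0.7 + 5.7 * 0.253599
Step 5: f = 2.15 cm/hr

2.15


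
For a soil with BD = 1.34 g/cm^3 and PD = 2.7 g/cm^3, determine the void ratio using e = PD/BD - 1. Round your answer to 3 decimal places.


Step 1: e = PD / BD - 1
Step 2: e = 2.7 / 1.34 - 1
Step 3: e = 2.01493 - 1
Step 4: e = 1.015

1.015


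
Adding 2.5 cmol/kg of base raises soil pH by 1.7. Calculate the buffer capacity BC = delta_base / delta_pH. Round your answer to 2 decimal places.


Step 1: BC = change in base / change in pH
Step 2: BC = 2.5 / 1.7
Step 3: BC = 1.47 cmol/(kg*pH unit)

1.47


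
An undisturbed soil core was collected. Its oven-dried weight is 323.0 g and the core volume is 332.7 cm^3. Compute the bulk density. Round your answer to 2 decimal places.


Step 1: Identify the formula: BD = dry mass / volume
Step 2: Substitute values: BD = 323.0 / 332.7
Step 3: BD = 0.97 g/cm^3

0.97


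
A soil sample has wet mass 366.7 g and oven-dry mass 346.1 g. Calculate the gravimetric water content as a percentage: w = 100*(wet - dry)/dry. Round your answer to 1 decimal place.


Step 1: Water mass = wet - dry = 366.7 - 346.1 = 20.6 g
Step 2: w = 100 * water mass / dry mass
Step 3: w = 100 * 20.6 / 346.1 = 6.0%

6.0


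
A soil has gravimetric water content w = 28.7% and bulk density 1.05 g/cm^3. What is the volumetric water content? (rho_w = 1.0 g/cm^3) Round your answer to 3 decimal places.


Step 1: theta = (w / 100) * BD / rho_w
Step 2: theta = (28.7 / 100) * 1.05 / 1.0
Step 3: theta = 0.287 * 1.05
Step 4: theta = 0.301

0.301


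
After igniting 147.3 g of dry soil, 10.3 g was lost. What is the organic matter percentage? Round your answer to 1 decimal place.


Step 1: OM% = 100 * LOI / sample mass
Step 2: OM = 100 * 10.3 / 147.3
Step 3: OM = 7.0%

7.0


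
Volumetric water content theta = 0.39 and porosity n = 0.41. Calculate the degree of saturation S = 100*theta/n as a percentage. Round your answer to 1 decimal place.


Step 1: S = 100 * theta_v / n
Step 2: S = 100 * 0.39 / 0.41
Step 3: S = 95.1%

95.1


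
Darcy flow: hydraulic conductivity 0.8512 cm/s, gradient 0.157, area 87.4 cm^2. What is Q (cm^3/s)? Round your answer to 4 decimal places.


Step 1: Apply Darcy's law: Q = K * i * A
Step 2: Q = 0.8512 * 0.157 * 87.4
Step 3: Q = 11.68 cm^3/s

11.68


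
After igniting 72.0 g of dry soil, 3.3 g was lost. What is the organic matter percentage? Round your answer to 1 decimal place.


Step 1: OM% = 100 * LOI / sample mass
Step 2: OM = 100 * 3.3 / 72.0
Step 3: OM = 4.6%

4.6


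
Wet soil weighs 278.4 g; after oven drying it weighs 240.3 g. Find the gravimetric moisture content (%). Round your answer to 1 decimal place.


Step 1: Water mass = wet - dry = 278.4 - 240.3 = 38.1 g
Step 2: w = 100 * water mass / dry mass
Step 3: w = 100 * 38.1 / 240.3 = 15.9%

15.9


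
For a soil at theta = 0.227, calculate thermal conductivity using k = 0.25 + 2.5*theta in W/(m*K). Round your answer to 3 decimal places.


Step 1: k = 0.25 + 2.5 * theta
Step 2: k = 0.25 + 2.5 * 0.227
Step 3: k = 0.25 + 0.568
Step 4: k = 0.818 W/(m*K)

0.818


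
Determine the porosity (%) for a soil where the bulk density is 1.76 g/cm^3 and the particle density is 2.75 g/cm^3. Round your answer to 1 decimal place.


Step 1: Formula: n = 100 * (1 - BD / PD)
Step 2: n = 100 * (1 - 1.76 / 2.75)
Step 3: n = 100 * (1 - 0.64)
Step 4: n = 36.0%

36.0


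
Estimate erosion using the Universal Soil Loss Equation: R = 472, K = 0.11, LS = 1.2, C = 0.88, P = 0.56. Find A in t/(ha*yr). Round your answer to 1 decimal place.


Step 1: A = R * K * LS * C * P
Step 2: R * K = 472 * 0.11 = 51.92
Step 3: (R*K) * LS = 51.92 * 1.2 = 62.304
Step 4: * C * P = 62.304 * 0.88 * 0.56 = 30.7
Step 5: A = 30.7 t/(ha*yr)

30.7


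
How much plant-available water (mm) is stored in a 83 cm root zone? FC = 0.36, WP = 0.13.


Step 1: Available water = (FC - WP) * depth * 10
Step 2: AW = (0.36 - 0.13) * 83 * 10
Step 3: AW = 0.23 * 83 * 10
Step 4: AW = 190.9 mm

190.9


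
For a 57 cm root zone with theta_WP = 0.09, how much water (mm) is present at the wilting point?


Step 1: Water (mm) = theta_WP * depth * 10
Step 2: Water = 0.09 * 57 * 10
Step 3: Water = 51.3 mm

51.3


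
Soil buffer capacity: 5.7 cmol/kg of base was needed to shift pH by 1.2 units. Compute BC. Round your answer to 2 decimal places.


Step 1: BC = change in base / change in pH
Step 2: BC = 5.7 / 1.2
Step 3: BC = 4.75 cmol/(kg*pH unit)

4.75


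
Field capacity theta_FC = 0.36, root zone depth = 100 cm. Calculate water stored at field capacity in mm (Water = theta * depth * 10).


Step 1: Water (mm) = theta_FC * depth (cm) * 10
Step 2: Water = 0.36 * 100 * 10
Step 3: Water = 360.0 mm

360.0


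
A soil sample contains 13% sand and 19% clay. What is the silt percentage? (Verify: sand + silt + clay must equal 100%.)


Step 1: sand + silt + clay = 100%
Step 2: silt = 100 - sand - clay
Step 3: silt = 100 - 13 - 19
Step 4: silt = 68%

68


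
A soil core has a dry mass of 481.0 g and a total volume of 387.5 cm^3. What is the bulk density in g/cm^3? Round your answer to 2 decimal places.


Step 1: Identify the formula: BD = dry mass / volume
Step 2: Substitute values: BD = 481.0 / 387.5
Step 3: BD = 1.24 g/cm^3

1.24


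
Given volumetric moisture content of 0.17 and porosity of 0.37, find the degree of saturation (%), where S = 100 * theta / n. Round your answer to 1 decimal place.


Step 1: S = 100 * theta_v / n
Step 2: S = 100 * 0.17 / 0.37
Step 3: S = 45.9%

45.9


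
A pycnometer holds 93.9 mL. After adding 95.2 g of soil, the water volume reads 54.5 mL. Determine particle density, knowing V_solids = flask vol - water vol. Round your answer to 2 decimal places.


Step 1: Volume of solids = flask volume - water volume with soil
Step 2: V_solids = 93.9 - 54.5 = 39.4 mL
Step 3: Particle density = mass / V_solids = 95.2 / 39.4 = 2.42 g/cm^3

2.42


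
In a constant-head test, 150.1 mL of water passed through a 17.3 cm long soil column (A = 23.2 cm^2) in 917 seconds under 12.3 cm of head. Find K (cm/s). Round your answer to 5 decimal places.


Step 1: K = Q * L / (A * t * h)
Step 2: Numerator = 150.1 * 17.3 = 2596.73
Step 3: Denominator = 23.2 * 917 * 12.3 = 261675.12
Step 4: K = 2596.73 / 261675.12 = 0.00992 cm/s

0.00992


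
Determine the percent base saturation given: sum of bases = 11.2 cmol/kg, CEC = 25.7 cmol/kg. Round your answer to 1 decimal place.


Step 1: BS = 100 * (sum of bases) / CEC
Step 2: BS = 100 * 11.2 / 25.7
Step 3: BS = 43.6%

43.6


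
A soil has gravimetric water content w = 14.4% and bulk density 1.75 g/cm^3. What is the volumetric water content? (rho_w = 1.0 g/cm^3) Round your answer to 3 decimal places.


Step 1: theta = (w / 100) * BD / rho_w
Step 2: theta = (14.4 / 100) * 1.75 / 1.0
Step 3: theta = 0.144 * 1.75
Step 4: theta = 0.252

0.252


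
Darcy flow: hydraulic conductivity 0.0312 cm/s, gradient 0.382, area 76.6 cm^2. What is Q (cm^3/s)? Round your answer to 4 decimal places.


Step 1: Apply Darcy's law: Q = K * i * A
Step 2: Q = 0.0312 * 0.382 * 76.6
Step 3: Q = 0.9129 cm^3/s

0.9129


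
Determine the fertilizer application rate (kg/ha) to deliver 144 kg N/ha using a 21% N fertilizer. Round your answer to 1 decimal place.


Step 1: Fertilizer rate = target N / (N content / 100)
Step 2: Rate = 144 / (21 / 100)
Step 3: Rate = 144 / 0.21
Step 4: Rate = 685.7 kg/ha

685.7


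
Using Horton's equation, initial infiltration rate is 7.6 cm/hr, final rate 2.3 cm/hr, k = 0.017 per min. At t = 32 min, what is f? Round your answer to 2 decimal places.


Step 1: f = fc + (f0 - fc) * exp(-k * t)
Step 2: exp(-0.017 * 32) = 0.580422
Step 3: f = 2.3 + (7.6 - 2.3) * 0.580422
Step 4: f = 2.3 + 5.3 * 0.580422
Step 5: f = 5.38 cm/hr

5.38


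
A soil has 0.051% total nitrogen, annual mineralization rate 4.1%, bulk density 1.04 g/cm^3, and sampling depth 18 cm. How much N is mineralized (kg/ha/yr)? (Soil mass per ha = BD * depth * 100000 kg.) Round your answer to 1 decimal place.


Step 1: Soil mass per ha = BD * depth * 100000 = 1.04 * 18 * 100000 = 1872000 kg
Step 2: Total N pool = soil mass * N%/100 = 1872000 * 0.051/100 = 954.72 kg/ha
Step 3: N mineralized = N pool * rate%/100 = 954.72 * 4.1/100 = 39.1 kg/ha/yr

39.1


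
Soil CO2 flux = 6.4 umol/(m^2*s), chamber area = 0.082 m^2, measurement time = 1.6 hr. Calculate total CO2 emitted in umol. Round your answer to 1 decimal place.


Step 1: Convert time to seconds: 1.6 hr * 3600 = 5760.0 s
Step 2: Total = flux * area * time_s
Step 3: Total = 6.4 * 0.082 * 5760.0
Step 4: Total = 3022.8 umol

3022.8


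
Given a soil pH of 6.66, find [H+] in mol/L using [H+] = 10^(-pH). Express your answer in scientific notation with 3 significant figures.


Step 1: [H+] = 10^(-pH)
Step 2: [H+] = 10^(-6.66)
Step 3: [H+] = 2.19e-07 mol/L

2.19e-07


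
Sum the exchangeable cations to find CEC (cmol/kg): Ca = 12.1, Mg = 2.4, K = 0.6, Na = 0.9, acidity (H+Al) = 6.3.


Step 1: CEC = Ca + Mg + K + Na + (H+Al)
Step 2: CEC = 12.1 + 2.4 + 0.6 + 0.9 + 6.3
Step 3: CEC = 22.3 cmol/kg

22.3


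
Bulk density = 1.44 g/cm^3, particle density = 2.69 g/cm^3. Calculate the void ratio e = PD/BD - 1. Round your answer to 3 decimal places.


Step 1: e = PD / BD - 1
Step 2: e = 2.69 / 1.44 - 1
Step 3: e = 1.86806 - 1
Step 4: e = 0.868

0.868


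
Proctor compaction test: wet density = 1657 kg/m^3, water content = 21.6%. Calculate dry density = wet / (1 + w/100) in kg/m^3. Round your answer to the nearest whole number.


Step 1: Dry density = wet density / (1 + w/100)
Step 2: Dry density = 1657 / (1 + 21.6/100)
Step 3: Dry density = 1657 / 1.216
Step 4: Dry density = 1363 kg/m^3

1363


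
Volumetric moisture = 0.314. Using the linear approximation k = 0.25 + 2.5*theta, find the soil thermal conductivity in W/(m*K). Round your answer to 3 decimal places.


Step 1: k = 0.25 + 2.5 * theta
Step 2: k = 0.25 + 2.5 * 0.314
Step 3: k = 0.25 + 0.785
Step 4: k = 1.035 W/(m*K)

1.035


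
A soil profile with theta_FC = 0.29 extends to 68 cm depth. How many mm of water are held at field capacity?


Step 1: Water (mm) = theta_FC * depth (cm) * 10
Step 2: Water = 0.29 * 68 * 10
Step 3: Water = 197.2 mm

197.2


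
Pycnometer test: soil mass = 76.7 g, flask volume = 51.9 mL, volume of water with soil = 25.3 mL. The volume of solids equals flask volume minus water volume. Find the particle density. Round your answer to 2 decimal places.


Step 1: Volume of solids = flask volume - water volume with soil
Step 2: V_solids = 51.9 - 25.3 = 26.6 mL
Step 3: Particle density = mass / V_solids = 76.7 / 26.6 = 2.88 g/cm^3

2.88


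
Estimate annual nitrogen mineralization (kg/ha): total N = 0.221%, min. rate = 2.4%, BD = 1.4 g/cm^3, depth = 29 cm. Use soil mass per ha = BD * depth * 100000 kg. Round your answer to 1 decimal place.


Step 1: Soil mass per ha = BD * depth * 100000 = 1.4 * 29 * 100000 = 4060000 kg
Step 2: Total N pool = soil mass * N%/100 = 4060000 * 0.221/100 = 8972.6 kg/ha
Step 3: N mineralized = N pool * rate%/100 = 8972.6 * 2.4/100 = 215.3 kg/ha/yr

215.3


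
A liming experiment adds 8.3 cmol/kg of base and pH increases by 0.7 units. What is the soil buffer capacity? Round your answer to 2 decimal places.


Step 1: BC = change in base / change in pH
Step 2: BC = 8.3 / 0.7
Step 3: BC = 11.86 cmol/(kg*pH unit)

11.86


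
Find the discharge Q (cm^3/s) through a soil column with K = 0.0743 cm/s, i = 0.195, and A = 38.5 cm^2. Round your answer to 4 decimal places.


Step 1: Apply Darcy's law: Q = K * i * A
Step 2: Q = 0.0743 * 0.195 * 38.5
Step 3: Q = 0.5578 cm^3/s

0.5578


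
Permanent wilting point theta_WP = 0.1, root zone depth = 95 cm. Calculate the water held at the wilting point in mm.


Step 1: Water (mm) = theta_WP * depth * 10
Step 2: Water = 0.1 * 95 * 10
Step 3: Water = 95.0 mm

95.0


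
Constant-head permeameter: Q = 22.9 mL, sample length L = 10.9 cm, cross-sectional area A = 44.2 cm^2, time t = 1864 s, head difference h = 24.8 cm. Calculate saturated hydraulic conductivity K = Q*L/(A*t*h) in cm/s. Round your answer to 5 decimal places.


Step 1: K = Q * L / (A * t * h)
Step 2: Numerator = 22.9 * 10.9 = 249.61
Step 3: Denominator = 44.2 * 1864 * 24.8 = 2043242.24
Step 4: K = 249.61 / 2043242.24 = 0.00012 cm/s

0.00012


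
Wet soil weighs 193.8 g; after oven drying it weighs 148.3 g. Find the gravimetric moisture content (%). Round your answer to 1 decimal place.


Step 1: Water mass = wet - dry = 193.8 - 148.3 = 45.5 g
Step 2: w = 100 * water mass / dry mass
Step 3: w = 100 * 45.5 / 148.3 = 30.7%

30.7


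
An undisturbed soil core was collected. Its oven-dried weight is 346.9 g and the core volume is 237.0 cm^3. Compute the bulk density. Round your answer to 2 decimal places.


Step 1: Identify the formula: BD = dry mass / volume
Step 2: Substitute values: BD = 346.9 / 237.0
Step 3: BD = 1.46 g/cm^3

1.46


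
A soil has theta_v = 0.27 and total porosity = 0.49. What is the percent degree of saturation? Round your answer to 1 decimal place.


Step 1: S = 100 * theta_v / n
Step 2: S = 100 * 0.27 / 0.49
Step 3: S = 55.1%

55.1


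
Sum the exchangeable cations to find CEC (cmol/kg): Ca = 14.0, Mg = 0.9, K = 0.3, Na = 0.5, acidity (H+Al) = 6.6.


Step 1: CEC = Ca + Mg + K + Na + (H+Al)
Step 2: CEC = 14.0 + 0.9 + 0.3 + 0.5 + 6.6
Step 3: CEC = 22.3 cmol/kg

22.3


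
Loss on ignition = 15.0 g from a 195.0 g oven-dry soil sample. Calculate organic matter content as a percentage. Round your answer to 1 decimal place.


Step 1: OM% = 100 * LOI / sample mass
Step 2: OM = 100 * 15.0 / 195.0
Step 3: OM = 7.7%

7.7


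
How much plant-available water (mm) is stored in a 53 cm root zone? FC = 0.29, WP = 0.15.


Step 1: Available water = (FC - WP) * depth * 10
Step 2: AW = (0.29 - 0.15) * 53 * 10
Step 3: AW = 0.14 * 53 * 10
Step 4: AW = 74.2 mm

74.2


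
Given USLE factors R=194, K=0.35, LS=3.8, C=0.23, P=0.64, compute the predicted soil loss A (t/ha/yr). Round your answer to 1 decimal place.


Step 1: A = R * K * LS * C * P
Step 2: R * K = 194 * 0.35 = 67.9
Step 3: (R*K) * LS = 67.9 * 3.8 = 258.02
Step 4: * C * P = 258.02 * 0.23 * 0.64 = 38.0
Step 5: A = 38.0 t/(ha*yr)

38.0


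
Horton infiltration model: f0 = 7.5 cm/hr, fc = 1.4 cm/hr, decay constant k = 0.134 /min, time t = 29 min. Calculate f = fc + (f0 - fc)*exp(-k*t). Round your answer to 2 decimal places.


Step 1: f = fc + (f0 - fc) * exp(-k * t)
Step 2: exp(-0.134 * 29) = 0.020527
Step 3: f = 1.4 + (7.5 - 1.4) * 0.020527
Step 4: f = 1.4 + 6.1 * 0.020527
Step 5: f = 1.53 cm/hr

1.53


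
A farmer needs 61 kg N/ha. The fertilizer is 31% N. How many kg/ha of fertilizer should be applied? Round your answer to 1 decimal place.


Step 1: Fertilizer rate = target N / (N content / 100)
Step 2: Rate = 61 / (31 / 100)
Step 3: Rate = 61 / 0.31
Step 4: Rate = 196.8 kg/ha

196.8


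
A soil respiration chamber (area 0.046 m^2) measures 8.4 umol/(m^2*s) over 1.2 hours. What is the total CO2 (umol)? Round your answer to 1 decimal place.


Step 1: Convert time to seconds: 1.2 hr * 3600 = 4320.0 s
Step 2: Total = flux * area * time_s
Step 3: Total = 8.4 * 0.046 * 4320.0
Step 4: Total = 1669.2 umol

1669.2


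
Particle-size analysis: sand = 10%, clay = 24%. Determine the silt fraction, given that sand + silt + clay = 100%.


Step 1: sand + silt + clay = 100%
Step 2: silt = 100 - sand - clay
Step 3: silt = 100 - 10 - 24
Step 4: silt = 66%

66


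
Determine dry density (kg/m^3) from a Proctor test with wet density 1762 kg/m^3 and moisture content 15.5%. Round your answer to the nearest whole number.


Step 1: Dry density = wet density / (1 + w/100)
Step 2: Dry density = 1762 / (1 + 15.5/100)
Step 3: Dry density = 1762 / 1.155
Step 4: Dry density = 1526 kg/m^3

1526


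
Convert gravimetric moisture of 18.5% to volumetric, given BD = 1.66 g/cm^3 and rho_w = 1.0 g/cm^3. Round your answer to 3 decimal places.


Step 1: theta = (w / 100) * BD / rho_w
Step 2: theta = (18.5 / 100) * 1.66 / 1.0
Step 3: theta = 0.185 * 1.66
Step 4: theta = 0.307

0.307


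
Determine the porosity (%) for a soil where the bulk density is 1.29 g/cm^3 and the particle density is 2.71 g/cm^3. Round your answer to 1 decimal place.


Step 1: Formula: n = 100 * (1 - BD / PD)
Step 2: n = 100 * (1 - 1.29 / 2.71)
Step 3: n = 100 * (1 - 0.47601)
Step 4: n = 52.4%

52.4


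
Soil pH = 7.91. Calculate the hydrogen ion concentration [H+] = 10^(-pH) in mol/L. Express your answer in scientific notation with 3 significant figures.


Step 1: [H+] = 10^(-pH)
Step 2: [H+] = 10^(-7.91)
Step 3: [H+] = 1.23e-08 mol/L

1.23e-08


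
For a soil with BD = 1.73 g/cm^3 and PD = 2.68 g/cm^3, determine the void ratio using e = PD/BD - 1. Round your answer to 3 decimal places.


Step 1: e = PD / BD - 1
Step 2: e = 2.68 / 1.73 - 1
Step 3: e = 1.54913 - 1
Step 4: e = 0.549

0.549


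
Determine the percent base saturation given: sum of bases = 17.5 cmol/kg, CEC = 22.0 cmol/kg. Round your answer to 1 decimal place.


Step 1: BS = 100 * (sum of bases) / CEC
Step 2: BS = 100 * 17.5 / 22.0
Step 3: BS = 79.5%

79.5


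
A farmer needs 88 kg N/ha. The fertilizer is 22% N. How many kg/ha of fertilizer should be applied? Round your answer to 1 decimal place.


Step 1: Fertilizer rate = target N / (N content / 100)
Step 2: Rate = 88 / (22 / 100)
Step 3: Rate = 88 / 0.22
Step 4: Rate = 400.0 kg/ha

400.0


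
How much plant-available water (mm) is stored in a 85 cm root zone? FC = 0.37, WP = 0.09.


Step 1: Available water = (FC - WP) * depth * 10
Step 2: AW = (0.37 - 0.09) * 85 * 10
Step 3: AW = 0.28 * 85 * 10
Step 4: AW = 238.0 mm

238.0


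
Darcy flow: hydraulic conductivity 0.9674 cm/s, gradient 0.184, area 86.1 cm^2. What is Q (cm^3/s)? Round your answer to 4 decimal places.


Step 1: Apply Darcy's law: Q = K * i * A
Step 2: Q = 0.9674 * 0.184 * 86.1
Step 3: Q = 15.3259 cm^3/s

15.3259


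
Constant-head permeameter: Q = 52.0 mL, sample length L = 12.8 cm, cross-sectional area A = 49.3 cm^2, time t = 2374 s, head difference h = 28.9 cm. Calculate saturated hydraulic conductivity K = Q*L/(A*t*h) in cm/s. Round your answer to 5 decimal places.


Step 1: K = Q * L / (A * t * h)
Step 2: Numerator = 52.0 * 12.8 = 665.6
Step 3: Denominator = 49.3 * 2374 * 28.9 = 3382403.98
Step 4: K = 665.6 / 3382403.98 = 0.0002 cm/s

0.0002


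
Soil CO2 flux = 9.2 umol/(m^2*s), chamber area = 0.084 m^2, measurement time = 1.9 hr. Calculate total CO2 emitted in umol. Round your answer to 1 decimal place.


Step 1: Convert time to seconds: 1.9 hr * 3600 = 6840.0 s
Step 2: Total = flux * area * time_s
Step 3: Total = 9.2 * 0.084 * 6840.0
Step 4: Total = 5286.0 umol

5286.0


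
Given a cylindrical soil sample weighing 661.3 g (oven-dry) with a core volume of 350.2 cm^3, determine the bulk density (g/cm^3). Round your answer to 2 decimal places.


Step 1: Identify the formula: BD = dry mass / volume
Step 2: Substitute values: BD = 661.3 / 350.2
Step 3: BD = 1.89 g/cm^3

1.89


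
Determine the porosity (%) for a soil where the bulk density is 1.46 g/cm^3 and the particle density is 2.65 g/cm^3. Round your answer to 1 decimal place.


Step 1: Formula: n = 100 * (1 - BD / PD)
Step 2: n = 100 * (1 - 1.46 / 2.65)
Step 3: n = 100 * (1 - 0.55094)
Step 4: n = 44.9%

44.9


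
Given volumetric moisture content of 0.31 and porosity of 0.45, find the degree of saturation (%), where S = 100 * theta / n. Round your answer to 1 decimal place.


Step 1: S = 100 * theta_v / n
Step 2: S = 100 * 0.31 / 0.45
Step 3: S = 68.9%

68.9


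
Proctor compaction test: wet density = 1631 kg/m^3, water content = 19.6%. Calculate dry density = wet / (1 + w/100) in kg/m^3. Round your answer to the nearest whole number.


Step 1: Dry density = wet density / (1 + w/100)
Step 2: Dry density = 1631 / (1 + 19.6/100)
Step 3: Dry density = 1631 / 1.196
Step 4: Dry density = 1364 kg/m^3

1364


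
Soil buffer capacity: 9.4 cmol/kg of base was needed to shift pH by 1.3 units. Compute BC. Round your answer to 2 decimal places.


Step 1: BC = change in base / change in pH
Step 2: BC = 9.4 / 1.3
Step 3: BC = 7.23 cmol/(kg*pH unit)

7.23


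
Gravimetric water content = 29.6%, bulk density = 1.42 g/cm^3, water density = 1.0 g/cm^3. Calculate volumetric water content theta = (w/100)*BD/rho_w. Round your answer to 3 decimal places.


Step 1: theta = (w / 100) * BD / rho_w
Step 2: theta = (29.6 / 100) * 1.42 / 1.0
Step 3: theta = 0.296 * 1.42
Step 4: theta = 0.42

0.42


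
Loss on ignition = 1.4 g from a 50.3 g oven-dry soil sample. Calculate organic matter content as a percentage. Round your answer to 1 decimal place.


Step 1: OM% = 100 * LOI / sample mass
Step 2: OM = 100 * 1.4 / 50.3
Step 3: OM = 2.8%

2.8


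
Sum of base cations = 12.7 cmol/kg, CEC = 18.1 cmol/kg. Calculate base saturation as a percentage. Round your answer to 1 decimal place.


Step 1: BS = 100 * (sum of bases) / CEC
Step 2: BS = 100 * 12.7 / 18.1
Step 3: BS = 70.2%

70.2


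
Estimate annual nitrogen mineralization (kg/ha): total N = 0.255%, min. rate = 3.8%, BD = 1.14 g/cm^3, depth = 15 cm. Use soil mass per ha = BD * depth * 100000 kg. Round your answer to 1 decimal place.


Step 1: Soil mass per ha = BD * depth * 100000 = 1.14 * 15 * 100000 = 1710000 kg
Step 2: Total N pool = soil mass * N%/100 = 1710000 * 0.255/100 = 4360.5 kg/ha
Step 3: N mineralized = N pool * rate%/100 = 4360.5 * 3.8/100 = 165.7 kg/ha/yr

165.7


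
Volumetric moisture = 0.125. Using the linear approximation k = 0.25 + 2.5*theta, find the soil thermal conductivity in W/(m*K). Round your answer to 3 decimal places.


Step 1: k = 0.25 + 2.5 * theta
Step 2: k = 0.25 + 2.5 * 0.125
Step 3: k = 0.25 + 0.313
Step 4: k = 0.563 W/(m*K)

0.563


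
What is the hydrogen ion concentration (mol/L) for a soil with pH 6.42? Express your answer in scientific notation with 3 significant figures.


Step 1: [H+] = 10^(-pH)
Step 2: [H+] = 10^(-6.42)
Step 3: [H+] = 3.80e-07 mol/L

3.80e-07


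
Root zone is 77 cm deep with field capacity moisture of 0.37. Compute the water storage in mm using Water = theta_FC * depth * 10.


Step 1: Water (mm) = theta_FC * depth (cm) * 10
Step 2: Water = 0.37 * 77 * 10
Step 3: Water = 284.9 mm

284.9


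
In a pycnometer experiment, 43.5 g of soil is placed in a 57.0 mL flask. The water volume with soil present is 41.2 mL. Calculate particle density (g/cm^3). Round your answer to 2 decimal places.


Step 1: Volume of solids = flask volume - water volume with soil
Step 2: V_solids = 57.0 - 41.2 = 15.8 mL
Step 3: Particle density = mass / V_solids = 43.5 / 15.8 = 2.75 g/cm^3

2.75


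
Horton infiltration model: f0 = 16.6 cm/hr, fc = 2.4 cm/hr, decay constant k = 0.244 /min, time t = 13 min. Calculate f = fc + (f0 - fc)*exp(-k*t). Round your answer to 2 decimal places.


Step 1: f = fc + (f0 - fc) * exp(-k * t)
Step 2: exp(-0.244 * 13) = 0.04192
Step 3: f = 2.4 + (16.6 - 2.4) * 0.04192
Step 4: f = 2.4 + 14.2 * 0.04192
Step 5: f = 3.0 cm/hr

3.0


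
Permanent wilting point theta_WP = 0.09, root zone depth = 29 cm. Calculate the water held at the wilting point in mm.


Step 1: Water (mm) = theta_WP * depth * 10
Step 2: Water = 0.09 * 29 * 10
Step 3: Water = 26.1 mm

26.1


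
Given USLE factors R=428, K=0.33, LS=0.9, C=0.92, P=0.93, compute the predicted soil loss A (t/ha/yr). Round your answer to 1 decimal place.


Step 1: A = R * K * LS * C * P
Step 2: R * K = 428 * 0.33 = 141.24
Step 3: (R*K) * LS = 141.24 * 0.9 = 127.116
Step 4: * C * P = 127.116 * 0.92 * 0.93 = 108.8
Step 5: A = 108.8 t/(ha*yr)

108.8


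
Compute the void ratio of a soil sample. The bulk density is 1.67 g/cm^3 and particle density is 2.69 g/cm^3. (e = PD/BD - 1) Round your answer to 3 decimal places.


Step 1: e = PD / BD - 1
Step 2: e = 2.69 / 1.67 - 1
Step 3: e = 1.61078 - 1
Step 4: e = 0.611

0.611


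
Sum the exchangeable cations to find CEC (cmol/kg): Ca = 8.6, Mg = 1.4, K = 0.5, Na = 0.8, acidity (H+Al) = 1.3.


Step 1: CEC = Ca + Mg + K + Na + (H+Al)
Step 2: CEC = 8.6 + 1.4 + 0.5 + 0.8 + 1.3
Step 3: CEC = 12.6 cmol/kg

12.6


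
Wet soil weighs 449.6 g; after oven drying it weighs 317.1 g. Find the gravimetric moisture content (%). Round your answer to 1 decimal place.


Step 1: Water mass = wet - dry = 449.6 - 317.1 = 132.5 g
Step 2: w = 100 * water mass / dry mass
Step 3: w = 100 * 132.5 / 317.1 = 41.8%

41.8


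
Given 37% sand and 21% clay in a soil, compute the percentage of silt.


Step 1: sand + silt + clay = 100%
Step 2: silt = 100 - sand - clay
Step 3: silt = 100 - 37 - 21
Step 4: silt = 42%

42


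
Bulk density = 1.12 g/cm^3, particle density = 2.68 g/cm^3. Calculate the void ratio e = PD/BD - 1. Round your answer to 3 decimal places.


Step 1: e = PD / BD - 1
Step 2: e = 2.68 / 1.12 - 1
Step 3: e = 2.39286 - 1
Step 4: e = 1.393

1.393


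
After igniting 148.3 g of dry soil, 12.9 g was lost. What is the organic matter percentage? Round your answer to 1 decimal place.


Step 1: OM% = 100 * LOI / sample mass
Step 2: OM = 100 * 12.9 / 148.3
Step 3: OM = 8.7%

8.7


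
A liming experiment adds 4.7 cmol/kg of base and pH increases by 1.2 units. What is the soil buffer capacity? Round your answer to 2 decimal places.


Step 1: BC = change in base / change in pH
Step 2: BC = 4.7 / 1.2
Step 3: BC = 3.92 cmol/(kg*pH unit)

3.92


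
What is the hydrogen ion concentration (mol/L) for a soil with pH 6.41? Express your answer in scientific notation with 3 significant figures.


Step 1: [H+] = 10^(-pH)
Step 2: [H+] = 10^(-6.41)
Step 3: [H+] = 3.89e-07 mol/L

3.89e-07


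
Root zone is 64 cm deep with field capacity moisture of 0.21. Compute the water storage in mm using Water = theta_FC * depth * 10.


Step 1: Water (mm) = theta_FC * depth (cm) * 10
Step 2: Water = 0.21 * 64 * 10
Step 3: Water = 134.4 mm

134.4


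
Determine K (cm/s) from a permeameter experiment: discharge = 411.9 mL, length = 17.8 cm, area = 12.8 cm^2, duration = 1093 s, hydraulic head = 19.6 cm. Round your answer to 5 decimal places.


Step 1: K = Q * L / (A * t * h)
Step 2: Numerator = 411.9 * 17.8 = 7331.82
Step 3: Denominator = 12.8 * 1093 * 19.6 = 274211.84
Step 4: K = 7331.82 / 274211.84 = 0.02674 cm/s

0.02674


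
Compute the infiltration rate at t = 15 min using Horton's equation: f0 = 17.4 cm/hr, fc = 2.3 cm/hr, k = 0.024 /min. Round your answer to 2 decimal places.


Step 1: f = fc + (f0 - fc) * exp(-k * t)
Step 2: exp(-0.024 * 15) = 0.697676
Step 3: f = 2.3 + (17.4 - 2.3) * 0.697676
Step 4: f = 2.3 + 15.1 * 0.697676
Step 5: f = 12.83 cm/hr

12.83


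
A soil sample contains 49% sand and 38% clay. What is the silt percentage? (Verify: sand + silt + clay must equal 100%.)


Step 1: sand + silt + clay = 100%
Step 2: silt = 100 - sand - clay
Step 3: silt = 100 - 49 - 38
Step 4: silt = 13%

13


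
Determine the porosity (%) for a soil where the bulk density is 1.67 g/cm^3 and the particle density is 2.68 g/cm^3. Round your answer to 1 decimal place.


Step 1: Formula: n = 100 * (1 - BD / PD)
Step 2: n = 100 * (1 - 1.67 / 2.68)
Step 3: n = 100 * (1 - 0.62313)
Step 4: n = 37.7%

37.7


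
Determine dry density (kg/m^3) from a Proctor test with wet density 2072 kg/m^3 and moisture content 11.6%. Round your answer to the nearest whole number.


Step 1: Dry density = wet density / (1 + w/100)
Step 2: Dry density = 2072 / (1 + 11.6/100)
Step 3: Dry density = 2072 / 1.116
Step 4: Dry density = 1857 kg/m^3

1857


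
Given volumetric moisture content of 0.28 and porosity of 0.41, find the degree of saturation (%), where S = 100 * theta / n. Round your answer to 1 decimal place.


Step 1: S = 100 * theta_v / n
Step 2: S = 100 * 0.28 / 0.41
Step 3: S = 68.3%

68.3


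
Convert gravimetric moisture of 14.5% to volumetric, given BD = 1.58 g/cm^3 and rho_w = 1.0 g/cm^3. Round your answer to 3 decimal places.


Step 1: theta = (w / 100) * BD / rho_w
Step 2: theta = (14.5 / 100) * 1.58 / 1.0
Step 3: theta = 0.145 * 1.58
Step 4: theta = 0.229

0.229


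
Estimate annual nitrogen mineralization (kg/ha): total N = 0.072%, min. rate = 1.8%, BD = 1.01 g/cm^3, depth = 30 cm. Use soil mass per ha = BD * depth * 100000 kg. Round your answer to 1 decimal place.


Step 1: Soil mass per ha = BD * depth * 100000 = 1.01 * 30 * 100000 = 3030000 kg
Step 2: Total N pool = soil mass * N%/100 = 3030000 * 0.072/100 = 2181.6 kg/ha
Step 3: N mineralized = N pool * rate%/100 = 2181.6 * 1.8/100 = 39.3 kg/ha/yr

39.3


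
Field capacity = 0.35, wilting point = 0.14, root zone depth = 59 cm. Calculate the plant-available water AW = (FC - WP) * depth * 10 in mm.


Step 1: Available water = (FC - WP) * depth * 10
Step 2: AW = (0.35 - 0.14) * 59 * 10
Step 3: AW = 0.21 * 59 * 10
Step 4: AW = 123.9 mm

123.9


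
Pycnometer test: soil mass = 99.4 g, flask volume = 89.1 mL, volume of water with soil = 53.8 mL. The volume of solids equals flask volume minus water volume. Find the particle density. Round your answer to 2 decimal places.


Step 1: Volume of solids = flask volume - water volume with soil
Step 2: V_solids = 89.1 - 53.8 = 35.3 mL
Step 3: Particle density = mass / V_solids = 99.4 / 35.3 = 2.82 g/cm^3

2.82


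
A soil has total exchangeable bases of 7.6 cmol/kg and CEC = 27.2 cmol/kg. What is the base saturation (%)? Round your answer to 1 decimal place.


Step 1: BS = 100 * (sum of bases) / CEC
Step 2: BS = 100 * 7.6 / 27.2
Step 3: BS = 27.9%

27.9


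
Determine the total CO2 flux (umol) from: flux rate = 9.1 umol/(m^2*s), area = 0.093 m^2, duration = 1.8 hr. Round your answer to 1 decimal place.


Step 1: Convert time to seconds: 1.8 hr * 3600 = 6480.0 s
Step 2: Total = flux * area * time_s
Step 3: Total = 9.1 * 0.093 * 6480.0
Step 4: Total = 5484.0 umol

5484.0
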